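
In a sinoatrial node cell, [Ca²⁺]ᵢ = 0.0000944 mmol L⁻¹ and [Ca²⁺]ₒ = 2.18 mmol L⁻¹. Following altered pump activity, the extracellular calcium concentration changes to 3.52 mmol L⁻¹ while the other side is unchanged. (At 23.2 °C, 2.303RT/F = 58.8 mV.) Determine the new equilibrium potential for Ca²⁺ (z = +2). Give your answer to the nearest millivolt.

134 mV

After the shift: [Ca²⁺]_out = 3.52, [Ca²⁺]_in = 0.0000944 mmol L⁻¹.
E_new = (58.8/2)·log₁₀(3.52/0.0000944) = 29.40 · (4.5716) = 134.40 mV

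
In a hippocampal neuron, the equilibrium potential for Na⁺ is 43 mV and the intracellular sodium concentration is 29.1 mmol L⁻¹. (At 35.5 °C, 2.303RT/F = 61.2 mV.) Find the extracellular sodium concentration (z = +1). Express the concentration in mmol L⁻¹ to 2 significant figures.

150 mmol L⁻¹

Nernst: E = (61.2/1) · log₁₀([out]/[in]), so log₁₀([out]/[in]) = 43.0 × 1 / 61.2 = 0.7026.
[out]/[in] = 10^(0.7026) = 5.042.
[out] = 5.042 × 29.1 = 146.7 mmol L⁻¹.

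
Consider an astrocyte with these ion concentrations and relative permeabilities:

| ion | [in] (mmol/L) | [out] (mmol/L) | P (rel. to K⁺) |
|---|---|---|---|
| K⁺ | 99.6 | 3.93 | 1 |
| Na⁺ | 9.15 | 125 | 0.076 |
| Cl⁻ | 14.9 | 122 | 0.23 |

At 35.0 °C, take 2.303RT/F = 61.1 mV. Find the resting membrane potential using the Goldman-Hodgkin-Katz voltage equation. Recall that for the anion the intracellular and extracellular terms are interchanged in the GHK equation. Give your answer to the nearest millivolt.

Vm = 61.1 · log₁₀[(Σ P·[cation]ₒ + Σ P·[anion]ᵢ) / (Σ P·[cation]ᵢ + Σ P·[anion]ₒ)]
Numerator = 1×3.93 + 0.076×125 + 0.23×14.9 = 16.86
Denominator = 1×99.6 + 0.076×9.15 + 0.23×122 = 128.4
Vm = 61.1 · log₁₀(0.13133) = 61.1 × (-0.8816) = -53.87 mV

-54 mV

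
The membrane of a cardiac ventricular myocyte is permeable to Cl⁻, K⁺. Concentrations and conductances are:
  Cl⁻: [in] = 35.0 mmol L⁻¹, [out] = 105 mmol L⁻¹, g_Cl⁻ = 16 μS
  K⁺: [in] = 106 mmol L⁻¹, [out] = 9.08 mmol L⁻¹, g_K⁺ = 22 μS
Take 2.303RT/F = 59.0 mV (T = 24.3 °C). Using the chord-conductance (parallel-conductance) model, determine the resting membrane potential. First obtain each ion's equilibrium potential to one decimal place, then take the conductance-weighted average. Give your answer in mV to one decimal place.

-48.3 mV

E_Cl⁻ = (59.0/-1)·log₁₀(105/35.0) = -28.2 mV
E_K⁺ = (59.0/1)·log₁₀(9.08/106) = -63.0 mV
Vm = (Σ gᵢEᵢ)/(Σ gᵢ) = (16·-28.2 + 22·-63.0) / (16 + 22)
= -1837.20 / 38 = -48.35 mV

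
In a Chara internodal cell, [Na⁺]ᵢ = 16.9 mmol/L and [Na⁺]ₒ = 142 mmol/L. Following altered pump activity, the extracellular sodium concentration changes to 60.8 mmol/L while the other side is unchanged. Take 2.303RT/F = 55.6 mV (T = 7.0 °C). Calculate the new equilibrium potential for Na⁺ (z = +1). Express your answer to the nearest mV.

31 mV

After the shift: [Na⁺]_out = 60.8, [Na⁺]_in = 16.9 mmol/L.
E_new = (55.6/1)·log₁₀(60.8/16.9) = 55.60 · (0.5560) = 30.91 mV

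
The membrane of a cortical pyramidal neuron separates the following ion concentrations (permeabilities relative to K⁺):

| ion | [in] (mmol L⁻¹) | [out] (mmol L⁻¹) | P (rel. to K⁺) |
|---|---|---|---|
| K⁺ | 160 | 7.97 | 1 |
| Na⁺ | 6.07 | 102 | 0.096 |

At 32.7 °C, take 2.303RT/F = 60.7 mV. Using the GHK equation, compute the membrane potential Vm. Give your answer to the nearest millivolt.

Vm = 60.7 · log₁₀[(Σ P·[cation]ₒ + Σ P·[anion]ᵢ) / (Σ P·[cation]ᵢ + Σ P·[anion]ₒ)]
Numerator = 1×7.97 + 0.096×102 = 17.76
Denominator = 1×160 + 0.096×6.07 = 160.6
Vm = 60.7 · log₁₀(0.11061) = 60.7 × (-0.9562) = -58.04 mV

-58 mV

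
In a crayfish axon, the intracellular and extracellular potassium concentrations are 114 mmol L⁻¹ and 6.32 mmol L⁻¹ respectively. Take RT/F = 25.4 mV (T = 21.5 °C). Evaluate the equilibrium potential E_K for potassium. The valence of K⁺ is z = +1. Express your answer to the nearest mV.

E = (25.4/z) · ln([K⁺]_out/[K⁺]_in) with z = +1.
= (25.4/1) · ln(6.32/114) = 25.40 · ln(0.05544)
= 25.40 · (-2.8925) = -73.47 mV

-73 mV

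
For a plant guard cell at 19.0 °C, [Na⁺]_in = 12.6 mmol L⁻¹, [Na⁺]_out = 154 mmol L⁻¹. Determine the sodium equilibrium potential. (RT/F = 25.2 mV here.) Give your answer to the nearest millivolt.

E = (25.2/z) · ln([Na⁺]_out/[Na⁺]_in) with z = +1.
= (25.2/1) · ln(154/12.6) = 25.20 · ln(12.22)
= 25.20 · (2.5033) = 63.08 mV

63 mV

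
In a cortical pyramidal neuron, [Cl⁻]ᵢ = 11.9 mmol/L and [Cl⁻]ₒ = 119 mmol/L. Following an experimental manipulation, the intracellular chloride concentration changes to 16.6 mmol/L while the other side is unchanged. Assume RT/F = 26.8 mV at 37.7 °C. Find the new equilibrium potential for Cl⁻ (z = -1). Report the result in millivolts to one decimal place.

After the shift: [Cl⁻]_out = 119, [Cl⁻]_in = 16.6 mmol/L.
E_new = (26.8/-1)·ln(119/16.6) = -26.80 · (1.9697) = -52.79 mV

-52.8 mV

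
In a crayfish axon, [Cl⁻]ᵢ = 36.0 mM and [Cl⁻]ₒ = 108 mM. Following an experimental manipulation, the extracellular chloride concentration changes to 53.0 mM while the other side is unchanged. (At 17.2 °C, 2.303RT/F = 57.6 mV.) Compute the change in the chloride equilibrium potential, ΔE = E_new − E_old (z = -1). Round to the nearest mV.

E_old = (57.6/-1)·log₁₀(108/36.0) = -27.48 mV
E_new = (57.6/-1)·log₁₀(53.0/36.0) = -9.68 mV
ΔE = -9.68 − (-27.48) = 17.81 mV

18 mV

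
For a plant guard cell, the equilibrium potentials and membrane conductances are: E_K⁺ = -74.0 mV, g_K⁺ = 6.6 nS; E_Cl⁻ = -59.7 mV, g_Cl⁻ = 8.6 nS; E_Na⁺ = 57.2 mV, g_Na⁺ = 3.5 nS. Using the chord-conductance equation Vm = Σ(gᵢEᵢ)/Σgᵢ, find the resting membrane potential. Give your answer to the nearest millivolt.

-43 mV

Σ gᵢEᵢ = 6.6·(-74.0) + 8.6·(-59.7) + 3.5·(57.2) = -801.62
Σ gᵢ = 6.6 + 8.6 + 3.5 = 18.7
Vm = -801.62 / 18.7 = -42.87 mV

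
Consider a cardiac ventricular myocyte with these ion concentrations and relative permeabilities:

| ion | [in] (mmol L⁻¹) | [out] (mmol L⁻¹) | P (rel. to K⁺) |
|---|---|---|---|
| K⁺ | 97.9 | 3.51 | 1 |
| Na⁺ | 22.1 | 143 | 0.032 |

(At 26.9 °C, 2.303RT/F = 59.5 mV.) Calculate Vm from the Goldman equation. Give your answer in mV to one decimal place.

-64.6 mV

Vm = 59.5 · log₁₀[(Σ P·[cation]ₒ + Σ P·[anion]ᵢ) / (Σ P·[cation]ᵢ + Σ P·[anion]ₒ)]
Numerator = 1×3.51 + 0.032×143 = 8.086
Denominator = 1×97.9 + 0.032×22.1 = 98.61
Vm = 59.5 · log₁₀(0.082002) = 59.5 × (-1.0862) = -64.63 mV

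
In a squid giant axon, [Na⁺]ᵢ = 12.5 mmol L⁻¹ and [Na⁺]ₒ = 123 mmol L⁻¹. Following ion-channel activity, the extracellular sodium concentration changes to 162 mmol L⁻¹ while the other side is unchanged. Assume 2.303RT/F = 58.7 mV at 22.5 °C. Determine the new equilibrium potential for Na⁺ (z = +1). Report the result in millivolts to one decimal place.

65.3 mV

After the shift: [Na⁺]_out = 162, [Na⁺]_in = 12.5 mmol L⁻¹.
E_new = (58.7/1)·log₁₀(162/12.5) = 58.70 · (1.1126) = 65.31 mV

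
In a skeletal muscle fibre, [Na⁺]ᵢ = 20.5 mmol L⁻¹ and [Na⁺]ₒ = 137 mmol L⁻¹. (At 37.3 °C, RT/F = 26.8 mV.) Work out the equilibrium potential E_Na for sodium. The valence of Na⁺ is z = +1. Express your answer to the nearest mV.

51 mV

E = (26.8/z) · ln([Na⁺]_out/[Na⁺]_in) with z = +1.
= (26.8/1) · ln(137/20.5) = 26.80 · ln(6.683)
= 26.80 · (1.8996) = 50.91 mV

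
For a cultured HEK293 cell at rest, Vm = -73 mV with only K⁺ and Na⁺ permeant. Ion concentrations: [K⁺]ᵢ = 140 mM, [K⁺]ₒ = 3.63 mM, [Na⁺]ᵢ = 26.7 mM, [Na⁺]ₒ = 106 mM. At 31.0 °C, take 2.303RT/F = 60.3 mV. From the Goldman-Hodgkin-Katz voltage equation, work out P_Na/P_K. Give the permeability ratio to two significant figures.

Let α = P_Na/P_K. GHK: Vm = 60.3·log₁₀[(Kₒ + α·Naₒ)/(Kᵢ + α·Naᵢ)].
10^(Vm/60.3) = 10^(-73.0/60.3) = 0.061572
So 0.061572·(Kᵢ + α·Naᵢ) = Kₒ + α·Naₒ → α = (0.061572·140.0 − 3.63) / (106.0 − 0.061572·26.7)
α = (8.62 − 3.63) / (106.0 − 1.644) = 4.99/104.4 = 0.04782

0.048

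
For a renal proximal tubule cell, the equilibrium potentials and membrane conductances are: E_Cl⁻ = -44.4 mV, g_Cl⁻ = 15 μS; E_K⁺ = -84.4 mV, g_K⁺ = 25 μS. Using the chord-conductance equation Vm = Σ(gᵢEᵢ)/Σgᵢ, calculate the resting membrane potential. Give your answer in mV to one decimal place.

-69.4 mV

Σ gᵢEᵢ = 15·(-44.4) + 25·(-84.4) = -2776.00
Σ gᵢ = 15 + 25 = 40
Vm = -2776.00 / 40 = -69.40 mV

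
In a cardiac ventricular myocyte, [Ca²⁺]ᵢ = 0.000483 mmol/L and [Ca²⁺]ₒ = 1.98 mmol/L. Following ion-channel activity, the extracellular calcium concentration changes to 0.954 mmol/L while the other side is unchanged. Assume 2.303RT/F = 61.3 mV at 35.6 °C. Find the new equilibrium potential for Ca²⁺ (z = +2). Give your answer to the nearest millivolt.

After the shift: [Ca²⁺]_out = 0.954, [Ca²⁺]_in = 0.000483 mmol/L.
E_new = (61.3/2)·log₁₀(0.954/0.000483) = 30.65 · (3.2956) = 101.01 mV

101 mV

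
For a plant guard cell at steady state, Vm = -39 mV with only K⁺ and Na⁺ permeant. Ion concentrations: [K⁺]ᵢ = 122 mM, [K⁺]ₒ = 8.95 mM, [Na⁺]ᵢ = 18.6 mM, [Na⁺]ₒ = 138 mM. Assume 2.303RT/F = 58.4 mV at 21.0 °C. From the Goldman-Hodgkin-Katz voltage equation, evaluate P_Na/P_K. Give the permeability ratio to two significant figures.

0.13

Let α = P_Na/P_K. GHK: Vm = 58.4·log₁₀[(Kₒ + α·Naₒ)/(Kᵢ + α·Naᵢ)].
10^(Vm/58.4) = 10^(-39.0/58.4) = 0.21488
So 0.21488·(Kᵢ + α·Naᵢ) = Kₒ + α·Naₒ → α = (0.21488·122.0 − 8.95) / (138.0 − 0.21488·18.6)
α = (26.22 − 8.95) / (138.0 − 3.997) = 17.27/134 = 0.1288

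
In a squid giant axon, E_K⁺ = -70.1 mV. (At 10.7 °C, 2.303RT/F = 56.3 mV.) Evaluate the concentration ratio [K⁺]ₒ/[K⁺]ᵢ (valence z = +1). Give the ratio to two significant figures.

0.057

log₁₀([out]/[in]) = E·z/(56.3) = -70.1 × 1 / 56.3 = -1.2451
[out]/[in] = 10^(-1.2451) = 0.05687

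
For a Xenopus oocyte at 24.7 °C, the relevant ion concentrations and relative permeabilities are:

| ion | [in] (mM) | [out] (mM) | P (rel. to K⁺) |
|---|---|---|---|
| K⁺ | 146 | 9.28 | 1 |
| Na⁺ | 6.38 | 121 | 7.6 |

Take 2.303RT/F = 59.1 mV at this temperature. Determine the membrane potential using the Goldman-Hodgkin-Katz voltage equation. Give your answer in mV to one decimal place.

40.1 mV

Vm = 59.1 · log₁₀[(Σ P·[cation]ₒ + Σ P·[anion]ᵢ) / (Σ P·[cation]ᵢ + Σ P·[anion]ₒ)]
Numerator = 1×9.28 + 7.6×121 = 928.9
Denominator = 1×146 + 7.6×6.38 = 194.5
Vm = 59.1 · log₁₀(4.776) = 59.1 × (0.6791) = 40.13 mV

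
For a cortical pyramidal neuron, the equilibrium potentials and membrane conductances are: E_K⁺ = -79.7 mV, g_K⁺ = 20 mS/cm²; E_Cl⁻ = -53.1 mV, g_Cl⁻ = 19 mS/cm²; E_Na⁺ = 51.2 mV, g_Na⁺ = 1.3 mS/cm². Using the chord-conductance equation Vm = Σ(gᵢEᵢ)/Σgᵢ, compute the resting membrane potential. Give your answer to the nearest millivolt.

Σ gᵢEᵢ = 20·(-79.7) + 19·(-53.1) + 1.3·(51.2) = -2536.34
Σ gᵢ = 20 + 19 + 1.3 = 40.3
Vm = -2536.34 / 40.3 = -62.94 mV

-63 mV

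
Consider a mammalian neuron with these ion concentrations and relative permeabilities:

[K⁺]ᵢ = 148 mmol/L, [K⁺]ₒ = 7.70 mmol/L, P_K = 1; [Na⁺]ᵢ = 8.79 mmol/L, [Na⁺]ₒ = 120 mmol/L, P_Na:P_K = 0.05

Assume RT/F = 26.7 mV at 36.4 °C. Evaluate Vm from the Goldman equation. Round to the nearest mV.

Vm = 26.7 · ln[(Σ P·[cation]ₒ + Σ P·[anion]ᵢ) / (Σ P·[cation]ᵢ + Σ P·[anion]ₒ)]
Numerator = 1×7.70 + 0.05×120 = 13.7
Denominator = 1×148 + 0.05×8.79 = 148.4
Vm = 26.7 · ln(0.092293) = 26.7 × (-2.3828) = -63.62 mV

-64 mV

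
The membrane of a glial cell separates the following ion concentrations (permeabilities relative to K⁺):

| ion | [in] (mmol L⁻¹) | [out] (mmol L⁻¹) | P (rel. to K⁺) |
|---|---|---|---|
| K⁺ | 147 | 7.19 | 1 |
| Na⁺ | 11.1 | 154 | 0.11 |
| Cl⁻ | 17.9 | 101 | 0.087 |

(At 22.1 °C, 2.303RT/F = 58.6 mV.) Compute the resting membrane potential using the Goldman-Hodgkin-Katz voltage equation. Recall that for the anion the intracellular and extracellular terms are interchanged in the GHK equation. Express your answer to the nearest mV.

-46 mV

Vm = 58.6 · log₁₀[(Σ P·[cation]ₒ + Σ P·[anion]ᵢ) / (Σ P·[cation]ᵢ + Σ P·[anion]ₒ)]
Numerator = 1×7.19 + 0.11×154 + 0.087×17.9 = 25.69
Denominator = 1×147 + 0.11×11.1 + 0.087×101 = 157
Vm = 58.6 · log₁₀(0.16361) = 58.6 × (-0.7862) = -46.07 mV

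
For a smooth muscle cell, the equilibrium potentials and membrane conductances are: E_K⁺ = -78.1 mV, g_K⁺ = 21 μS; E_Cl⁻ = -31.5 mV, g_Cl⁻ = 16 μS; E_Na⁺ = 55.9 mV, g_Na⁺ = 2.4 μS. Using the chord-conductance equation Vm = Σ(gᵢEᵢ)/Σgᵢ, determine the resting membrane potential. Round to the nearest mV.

Σ gᵢEᵢ = 21·(-78.1) + 16·(-31.5) + 2.4·(55.9) = -2009.94
Σ gᵢ = 21 + 16 + 2.4 = 39.4
Vm = -2009.94 / 39.4 = -51.01 mV

-51 mV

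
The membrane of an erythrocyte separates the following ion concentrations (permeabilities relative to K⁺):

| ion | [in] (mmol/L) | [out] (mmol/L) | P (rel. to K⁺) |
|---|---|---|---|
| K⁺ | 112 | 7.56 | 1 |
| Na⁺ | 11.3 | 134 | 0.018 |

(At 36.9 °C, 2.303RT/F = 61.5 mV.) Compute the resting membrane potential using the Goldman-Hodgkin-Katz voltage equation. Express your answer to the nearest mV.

-65 mV

Vm = 61.5 · log₁₀[(Σ P·[cation]ₒ + Σ P·[anion]ᵢ) / (Σ P·[cation]ᵢ + Σ P·[anion]ₒ)]
Numerator = 1×7.56 + 0.018×134 = 9.972
Denominator = 1×112 + 0.018×11.3 = 112.2
Vm = 61.5 · log₁₀(0.088874) = 61.5 × (-1.0512) = -64.65 mV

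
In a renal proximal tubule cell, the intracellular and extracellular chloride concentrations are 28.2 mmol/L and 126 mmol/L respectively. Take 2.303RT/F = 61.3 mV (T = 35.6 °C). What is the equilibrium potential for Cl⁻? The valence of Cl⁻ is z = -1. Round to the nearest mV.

-40 mV

E = (61.3/z) · log₁₀([Cl⁻]_out/[Cl⁻]_in) with z = -1.
For an anion, dividing by z = -1 reverses the sign.
= (61.3/-1) · log₁₀(126/28.2) = -61.30 · log₁₀(4.468)
= -61.30 · (0.6501) = -39.85 mV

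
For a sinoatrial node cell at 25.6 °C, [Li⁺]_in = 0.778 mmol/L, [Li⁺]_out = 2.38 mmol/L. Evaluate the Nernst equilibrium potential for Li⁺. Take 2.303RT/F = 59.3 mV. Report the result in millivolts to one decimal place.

28.8 mV

E = (59.3/z) · log₁₀([Li⁺]_out/[Li⁺]_in) with z = +1.
= (59.3/1) · log₁₀(2.38/0.778) = 59.30 · log₁₀(3.059)
= 59.30 · (0.4856) = 28.80 mV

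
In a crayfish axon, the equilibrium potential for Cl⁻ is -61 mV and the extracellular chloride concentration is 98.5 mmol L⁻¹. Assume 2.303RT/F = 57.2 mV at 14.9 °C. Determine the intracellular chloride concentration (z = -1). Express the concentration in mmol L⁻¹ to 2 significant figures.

8.5 mmol L⁻¹

Nernst: E = (57.2/-1) · log₁₀([out]/[in]), so log₁₀([out]/[in]) = -61.0 × -1 / 57.2 = 1.0664.
[out]/[in] = 10^(1.0664) = 11.65.
[in] = 98.5 / 11.65 = 8.453 mmol L⁻¹.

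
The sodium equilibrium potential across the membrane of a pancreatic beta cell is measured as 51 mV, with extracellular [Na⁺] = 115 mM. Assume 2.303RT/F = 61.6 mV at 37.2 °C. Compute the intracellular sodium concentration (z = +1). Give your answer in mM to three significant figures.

Nernst: E = (61.6/1) · log₁₀([out]/[in]), so log₁₀([out]/[in]) = 51.0 × 1 / 61.6 = 0.8279.
[out]/[in] = 10^(0.8279) = 6.729.
[in] = 115 / 6.729 = 17.09 mM.

17.1 mM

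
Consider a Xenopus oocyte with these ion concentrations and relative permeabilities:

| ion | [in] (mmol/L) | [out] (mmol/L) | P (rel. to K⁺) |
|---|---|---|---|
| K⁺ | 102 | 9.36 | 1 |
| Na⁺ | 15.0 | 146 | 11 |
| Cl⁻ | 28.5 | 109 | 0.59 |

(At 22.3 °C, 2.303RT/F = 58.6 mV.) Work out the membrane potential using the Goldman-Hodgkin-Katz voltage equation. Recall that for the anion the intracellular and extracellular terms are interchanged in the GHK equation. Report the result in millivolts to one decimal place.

Vm = 58.6 · log₁₀[(Σ P·[cation]ₒ + Σ P·[anion]ᵢ) / (Σ P·[cation]ᵢ + Σ P·[anion]ₒ)]
Numerator = 1×9.36 + 11×146 + 0.59×28.5 = 1632
Denominator = 1×102 + 11×15.0 + 0.59×109 = 331.3
Vm = 58.6 · log₁₀(4.9264) = 58.6 × (0.6925) = 40.58 mV

40.6 mV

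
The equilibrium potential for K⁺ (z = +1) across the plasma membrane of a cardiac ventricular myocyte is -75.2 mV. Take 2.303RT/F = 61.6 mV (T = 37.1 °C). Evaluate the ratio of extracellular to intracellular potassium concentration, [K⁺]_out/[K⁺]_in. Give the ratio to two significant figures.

0.060

log₁₀([out]/[in]) = E·z/(61.6) = -75.2 × 1 / 61.6 = -1.2208
[out]/[in] = 10^(-1.2208) = 0.06015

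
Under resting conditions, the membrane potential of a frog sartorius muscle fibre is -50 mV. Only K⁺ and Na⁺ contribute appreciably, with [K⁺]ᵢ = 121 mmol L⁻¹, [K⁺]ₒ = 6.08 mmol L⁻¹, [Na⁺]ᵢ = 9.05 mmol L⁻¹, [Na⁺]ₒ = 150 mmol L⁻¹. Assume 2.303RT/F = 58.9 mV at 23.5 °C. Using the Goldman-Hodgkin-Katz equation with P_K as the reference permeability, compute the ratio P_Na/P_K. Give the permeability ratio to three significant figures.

Let α = P_Na/P_K. GHK: Vm = 58.9·log₁₀[(Kₒ + α·Naₒ)/(Kᵢ + α·Naᵢ)].
10^(Vm/58.9) = 10^(-50.0/58.9) = 0.14161
So 0.14161·(Kᵢ + α·Naᵢ) = Kₒ + α·Naₒ → α = (0.14161·121.0 − 6.08) / (150.0 − 0.14161·9.05)
α = (17.14 − 6.08) / (150.0 − 1.282) = 11.06/148.7 = 0.07434

0.0743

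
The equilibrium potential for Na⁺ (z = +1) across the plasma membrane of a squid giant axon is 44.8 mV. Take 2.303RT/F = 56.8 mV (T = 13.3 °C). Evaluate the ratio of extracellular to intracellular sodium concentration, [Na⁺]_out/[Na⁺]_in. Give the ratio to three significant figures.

log₁₀([out]/[in]) = E·z/(56.8) = 44.8 × 1 / 56.8 = 0.7887
[out]/[in] = 10^(0.7887) = 6.148

6.15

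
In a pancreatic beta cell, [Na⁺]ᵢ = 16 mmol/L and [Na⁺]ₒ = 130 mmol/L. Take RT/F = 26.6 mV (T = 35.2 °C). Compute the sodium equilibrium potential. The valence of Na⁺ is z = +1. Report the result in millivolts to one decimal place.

E = (26.6/z) · ln([Na⁺]_out/[Na⁺]_in) with z = +1.
= (26.6/1) · ln(130/16) = 26.60 · ln(8.125)
= 26.60 · (2.0949) = 55.73 mV

55.7 mV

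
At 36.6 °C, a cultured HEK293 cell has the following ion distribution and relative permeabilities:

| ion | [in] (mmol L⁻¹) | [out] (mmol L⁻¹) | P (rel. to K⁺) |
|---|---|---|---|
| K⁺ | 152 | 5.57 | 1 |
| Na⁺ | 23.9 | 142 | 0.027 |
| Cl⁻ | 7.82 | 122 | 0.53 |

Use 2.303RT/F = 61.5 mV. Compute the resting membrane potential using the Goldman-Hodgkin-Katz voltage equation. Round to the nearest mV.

Vm = 61.5 · log₁₀[(Σ P·[cation]ₒ + Σ P·[anion]ᵢ) / (Σ P·[cation]ᵢ + Σ P·[anion]ₒ)]
Numerator = 1×5.57 + 0.027×142 + 0.53×7.82 = 13.55
Denominator = 1×152 + 0.027×23.9 + 0.53×122 = 217.3
Vm = 61.5 · log₁₀(0.062348) = 61.5 × (-1.2052) = -74.12 mV

-74 mV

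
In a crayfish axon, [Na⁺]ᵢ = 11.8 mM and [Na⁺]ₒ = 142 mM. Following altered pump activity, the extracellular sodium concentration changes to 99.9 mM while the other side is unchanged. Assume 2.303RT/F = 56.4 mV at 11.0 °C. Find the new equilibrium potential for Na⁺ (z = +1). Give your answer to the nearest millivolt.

52 mV

After the shift: [Na⁺]_out = 99.9, [Na⁺]_in = 11.8 mM.
E_new = (56.4/1)·log₁₀(99.9/11.8) = 56.40 · (0.9277) = 52.32 mV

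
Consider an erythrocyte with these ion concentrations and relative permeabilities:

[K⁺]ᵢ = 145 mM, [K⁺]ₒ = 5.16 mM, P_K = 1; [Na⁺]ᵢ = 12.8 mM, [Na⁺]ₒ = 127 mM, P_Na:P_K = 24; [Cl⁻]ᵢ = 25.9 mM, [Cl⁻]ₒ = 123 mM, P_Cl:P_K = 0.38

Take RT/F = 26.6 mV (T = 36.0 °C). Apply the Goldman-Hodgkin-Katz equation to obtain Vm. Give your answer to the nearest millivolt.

Vm = 26.6 · ln[(Σ P·[cation]ₒ + Σ P·[anion]ᵢ) / (Σ P·[cation]ᵢ + Σ P·[anion]ₒ)]
Numerator = 1×5.16 + 24×127 + 0.38×25.9 = 3063
Denominator = 1×145 + 24×12.8 + 0.38×123 = 498.9
Vm = 26.6 · ln(6.139) = 26.6 × (1.8147) = 48.27 mV

48 mV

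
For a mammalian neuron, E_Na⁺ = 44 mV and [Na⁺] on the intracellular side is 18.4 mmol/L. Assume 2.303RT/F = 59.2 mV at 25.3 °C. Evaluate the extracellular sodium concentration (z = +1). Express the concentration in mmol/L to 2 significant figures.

100 mmol/L

Nernst: E = (59.2/1) · log₁₀([out]/[in]), so log₁₀([out]/[in]) = 44.0 × 1 / 59.2 = 0.7432.
[out]/[in] = 10^(0.7432) = 5.537.
[out] = 5.537 × 18.4 = 101.9 mmol/L.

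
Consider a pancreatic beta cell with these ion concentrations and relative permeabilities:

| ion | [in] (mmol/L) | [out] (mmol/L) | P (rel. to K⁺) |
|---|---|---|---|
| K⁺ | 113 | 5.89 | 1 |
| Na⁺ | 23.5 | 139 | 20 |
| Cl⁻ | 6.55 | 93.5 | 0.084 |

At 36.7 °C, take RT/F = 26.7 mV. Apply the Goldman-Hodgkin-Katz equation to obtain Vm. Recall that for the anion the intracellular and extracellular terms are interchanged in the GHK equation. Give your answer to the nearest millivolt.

41 mV

Vm = 26.7 · ln[(Σ P·[cation]ₒ + Σ P·[anion]ᵢ) / (Σ P·[cation]ᵢ + Σ P·[anion]ₒ)]
Numerator = 1×5.89 + 20×139 + 0.084×6.55 = 2786
Denominator = 1×113 + 20×23.5 + 0.084×93.5 = 590.9
Vm = 26.7 · ln(4.716) = 26.7 × (1.5510) = 41.41 mV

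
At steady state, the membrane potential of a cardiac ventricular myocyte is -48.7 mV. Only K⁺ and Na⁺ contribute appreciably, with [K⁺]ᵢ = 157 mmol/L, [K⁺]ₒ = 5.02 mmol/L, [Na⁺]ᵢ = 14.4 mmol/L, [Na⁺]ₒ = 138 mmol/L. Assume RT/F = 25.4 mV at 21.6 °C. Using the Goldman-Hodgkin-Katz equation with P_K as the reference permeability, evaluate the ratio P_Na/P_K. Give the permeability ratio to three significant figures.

Let α = P_Na/P_K. GHK: Vm = 25.4·ln[(Kₒ + α·Naₒ)/(Kᵢ + α·Naᵢ)].
e^(Vm/25.4) = e^(-48.7/25.4) = 0.147
So 0.147·(Kᵢ + α·Naᵢ) = Kₒ + α·Naₒ → α = (0.147·157.0 − 5.02) / (138.0 − 0.147·14.4)
α = (23.08 − 5.02) / (138.0 − 2.117) = 18.06/135.9 = 0.1329

0.133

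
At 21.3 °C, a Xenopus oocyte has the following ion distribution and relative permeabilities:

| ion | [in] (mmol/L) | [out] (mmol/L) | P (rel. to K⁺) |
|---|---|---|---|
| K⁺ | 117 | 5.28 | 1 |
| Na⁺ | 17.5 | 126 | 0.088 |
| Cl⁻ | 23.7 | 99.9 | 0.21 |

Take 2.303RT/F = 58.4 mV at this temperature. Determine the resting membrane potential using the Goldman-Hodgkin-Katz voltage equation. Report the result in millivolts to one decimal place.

Vm = 58.4 · log₁₀[(Σ P·[cation]ₒ + Σ P·[anion]ᵢ) / (Σ P·[cation]ᵢ + Σ P·[anion]ₒ)]
Numerator = 1×5.28 + 0.088×126 + 0.21×23.7 = 21.34
Denominator = 1×117 + 0.088×17.5 + 0.21×99.9 = 139.5
Vm = 58.4 · log₁₀(0.15299) = 58.4 × (-0.8153) = -47.62 mV

-47.6 mV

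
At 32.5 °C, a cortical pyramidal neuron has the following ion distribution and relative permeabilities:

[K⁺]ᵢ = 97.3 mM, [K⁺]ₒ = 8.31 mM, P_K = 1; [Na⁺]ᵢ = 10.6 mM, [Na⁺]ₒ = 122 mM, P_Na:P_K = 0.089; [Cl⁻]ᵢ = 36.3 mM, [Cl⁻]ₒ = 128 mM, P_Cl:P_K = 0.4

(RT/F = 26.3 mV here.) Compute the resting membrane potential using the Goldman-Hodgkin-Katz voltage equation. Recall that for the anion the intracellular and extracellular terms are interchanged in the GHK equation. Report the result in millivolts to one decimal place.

Vm = 26.3 · ln[(Σ P·[cation]ₒ + Σ P·[anion]ᵢ) / (Σ P·[cation]ᵢ + Σ P·[anion]ₒ)]
Numerator = 1×8.31 + 0.089×122 + 0.4×36.3 = 33.69
Denominator = 1×97.3 + 0.089×10.6 + 0.4×128 = 149.4
Vm = 26.3 · ln(0.22542) = 26.3 × (-1.4898) = -39.18 mV

-39.2 mV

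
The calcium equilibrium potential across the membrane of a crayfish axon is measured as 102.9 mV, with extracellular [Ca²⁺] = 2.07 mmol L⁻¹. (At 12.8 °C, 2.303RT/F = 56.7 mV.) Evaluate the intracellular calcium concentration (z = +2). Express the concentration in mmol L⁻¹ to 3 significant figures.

0.000486 mmol L⁻¹

Nernst: E = (56.7/2) · log₁₀([out]/[in]), so log₁₀([out]/[in]) = 102.9 × 2 / 56.7 = 3.6296.
[out]/[in] = 10^(3.6296) = 4262.
[in] = 2.07 / 4262 = 0.0004857 mmol L⁻¹.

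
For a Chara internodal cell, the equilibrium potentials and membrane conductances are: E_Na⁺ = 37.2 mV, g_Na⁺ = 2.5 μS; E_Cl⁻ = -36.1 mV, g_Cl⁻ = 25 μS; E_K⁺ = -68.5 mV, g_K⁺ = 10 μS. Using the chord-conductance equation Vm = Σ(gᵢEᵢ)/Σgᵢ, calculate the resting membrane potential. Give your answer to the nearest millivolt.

-40 mV

Σ gᵢEᵢ = 2.5·(37.2) + 25·(-36.1) + 10·(-68.5) = -1494.50
Σ gᵢ = 2.5 + 25 + 10 = 37.5
Vm = -1494.50 / 37.5 = -39.85 mV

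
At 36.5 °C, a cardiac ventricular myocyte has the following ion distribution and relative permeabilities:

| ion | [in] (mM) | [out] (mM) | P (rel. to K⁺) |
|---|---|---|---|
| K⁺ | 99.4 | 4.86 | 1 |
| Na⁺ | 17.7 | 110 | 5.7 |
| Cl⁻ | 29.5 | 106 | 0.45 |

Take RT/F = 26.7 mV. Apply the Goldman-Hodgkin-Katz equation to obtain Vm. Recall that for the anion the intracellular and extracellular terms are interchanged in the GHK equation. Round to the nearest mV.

26 mV

Vm = 26.7 · ln[(Σ P·[cation]ₒ + Σ P·[anion]ᵢ) / (Σ P·[cation]ᵢ + Σ P·[anion]ₒ)]
Numerator = 1×4.86 + 5.7×110 + 0.45×29.5 = 645.1
Denominator = 1×99.4 + 5.7×17.7 + 0.45×106 = 248
Vm = 26.7 · ln(2.6015) = 26.7 × (0.9561) = 25.53 mV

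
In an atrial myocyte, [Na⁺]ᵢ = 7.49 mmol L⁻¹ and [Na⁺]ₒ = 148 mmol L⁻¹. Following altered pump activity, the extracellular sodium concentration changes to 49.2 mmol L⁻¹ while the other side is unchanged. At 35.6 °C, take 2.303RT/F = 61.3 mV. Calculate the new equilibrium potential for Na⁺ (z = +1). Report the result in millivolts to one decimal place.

After the shift: [Na⁺]_out = 49.2, [Na⁺]_in = 7.49 mmol L⁻¹.
E_new = (61.3/1)·log₁₀(49.2/7.49) = 61.30 · (0.8175) = 50.11 mV

50.1 mV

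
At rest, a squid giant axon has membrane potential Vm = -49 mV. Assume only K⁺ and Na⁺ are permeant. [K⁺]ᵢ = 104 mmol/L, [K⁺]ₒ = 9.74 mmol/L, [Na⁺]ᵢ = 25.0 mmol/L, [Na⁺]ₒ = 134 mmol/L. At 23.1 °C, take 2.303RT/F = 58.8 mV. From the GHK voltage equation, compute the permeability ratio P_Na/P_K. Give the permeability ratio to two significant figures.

Let α = P_Na/P_K. GHK: Vm = 58.8·log₁₀[(Kₒ + α·Naₒ)/(Kᵢ + α·Naᵢ)].
10^(Vm/58.8) = 10^(-49.0/58.8) = 0.14678
So 0.14678·(Kᵢ + α·Naᵢ) = Kₒ + α·Naₒ → α = (0.14678·104.0 − 9.74) / (134.0 − 0.14678·25.0)
α = (15.27 − 9.74) / (134.0 − 3.669) = 5.525/130.3 = 0.04239

0.042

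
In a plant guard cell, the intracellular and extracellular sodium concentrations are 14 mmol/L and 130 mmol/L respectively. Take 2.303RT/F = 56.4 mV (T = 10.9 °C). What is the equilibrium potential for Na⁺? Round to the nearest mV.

E = (56.4/z) · log₁₀([Na⁺]_out/[Na⁺]_in) with z = +1.
= (56.4/1) · log₁₀(130/14) = 56.40 · log₁₀(9.286)
= 56.40 · (0.9678) = 54.58 mV

55 mV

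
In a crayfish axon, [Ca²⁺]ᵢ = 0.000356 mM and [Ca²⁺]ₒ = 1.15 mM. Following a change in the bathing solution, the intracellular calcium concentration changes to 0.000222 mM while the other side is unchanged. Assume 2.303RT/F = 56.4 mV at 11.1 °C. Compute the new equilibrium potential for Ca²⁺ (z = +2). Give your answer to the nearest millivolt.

After the shift: [Ca²⁺]_out = 1.15, [Ca²⁺]_in = 0.000222 mM.
E_new = (56.4/2)·log₁₀(1.15/0.000222) = 28.20 · (3.7143) = 104.74 mV

105 mV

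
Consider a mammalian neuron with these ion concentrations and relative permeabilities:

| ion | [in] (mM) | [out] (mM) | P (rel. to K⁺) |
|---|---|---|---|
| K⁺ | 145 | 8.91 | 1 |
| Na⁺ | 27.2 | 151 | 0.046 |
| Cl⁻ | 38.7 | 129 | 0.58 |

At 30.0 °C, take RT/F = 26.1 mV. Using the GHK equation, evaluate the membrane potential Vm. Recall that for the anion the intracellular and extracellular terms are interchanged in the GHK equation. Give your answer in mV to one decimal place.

Vm = 26.1 · ln[(Σ P·[cation]ₒ + Σ P·[anion]ᵢ) / (Σ P·[cation]ᵢ + Σ P·[anion]ₒ)]
Numerator = 1×8.91 + 0.046×151 + 0.58×38.7 = 38.3
Denominator = 1×145 + 0.046×27.2 + 0.58×129 = 221.1
Vm = 26.1 · ln(0.17326) = 26.1 × (-1.7530) = -45.75 mV

-45.8 mV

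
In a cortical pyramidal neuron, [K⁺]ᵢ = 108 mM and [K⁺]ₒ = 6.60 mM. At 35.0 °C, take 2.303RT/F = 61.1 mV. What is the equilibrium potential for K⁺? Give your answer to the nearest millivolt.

-74 mV

E = (61.1/z) · log₁₀([K⁺]_out/[K⁺]_in) with z = +1.
= (61.1/1) · log₁₀(6.60/108) = 61.10 · log₁₀(0.06111)
= 61.10 · (-1.2139) = -74.17 mV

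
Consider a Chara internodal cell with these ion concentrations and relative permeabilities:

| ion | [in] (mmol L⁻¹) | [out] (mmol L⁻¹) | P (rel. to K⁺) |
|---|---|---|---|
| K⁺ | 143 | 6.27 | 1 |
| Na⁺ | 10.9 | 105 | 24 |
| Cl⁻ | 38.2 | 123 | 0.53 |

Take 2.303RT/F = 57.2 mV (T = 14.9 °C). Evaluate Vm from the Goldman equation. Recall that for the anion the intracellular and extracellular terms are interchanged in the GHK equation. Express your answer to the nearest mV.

Vm = 57.2 · log₁₀[(Σ P·[cation]ₒ + Σ P·[anion]ᵢ) / (Σ P·[cation]ᵢ + Σ P·[anion]ₒ)]
Numerator = 1×6.27 + 24×105 + 0.53×38.2 = 2547
Denominator = 1×143 + 24×10.9 + 0.53×123 = 469.8
Vm = 57.2 · log₁₀(5.4205) = 57.2 × (0.7340) = 41.99 mV

42 mV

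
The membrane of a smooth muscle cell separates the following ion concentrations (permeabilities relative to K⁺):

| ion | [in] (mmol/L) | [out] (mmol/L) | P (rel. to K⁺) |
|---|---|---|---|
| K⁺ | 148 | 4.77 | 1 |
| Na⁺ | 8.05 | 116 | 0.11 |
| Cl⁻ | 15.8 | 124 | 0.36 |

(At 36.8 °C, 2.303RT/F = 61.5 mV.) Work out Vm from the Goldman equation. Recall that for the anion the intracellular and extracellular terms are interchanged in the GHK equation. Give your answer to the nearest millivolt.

-57 mV

Vm = 61.5 · log₁₀[(Σ P·[cation]ₒ + Σ P·[anion]ᵢ) / (Σ P·[cation]ᵢ + Σ P·[anion]ₒ)]
Numerator = 1×4.77 + 0.11×116 + 0.36×15.8 = 23.22
Denominator = 1×148 + 0.11×8.05 + 0.36×124 = 193.5
Vm = 61.5 · log₁₀(0.11997) = 61.5 × (-0.9209) = -56.64 mV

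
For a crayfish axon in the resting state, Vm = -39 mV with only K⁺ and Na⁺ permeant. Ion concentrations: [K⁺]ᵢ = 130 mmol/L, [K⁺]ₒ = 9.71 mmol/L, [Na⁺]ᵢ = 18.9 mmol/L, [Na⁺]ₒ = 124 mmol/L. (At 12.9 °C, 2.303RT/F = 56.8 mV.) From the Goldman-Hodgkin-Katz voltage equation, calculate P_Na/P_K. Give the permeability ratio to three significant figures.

0.142

Let α = P_Na/P_K. GHK: Vm = 56.8·log₁₀[(Kₒ + α·Naₒ)/(Kᵢ + α·Naᵢ)].
10^(Vm/56.8) = 10^(-39.0/56.8) = 0.20577
So 0.20577·(Kᵢ + α·Naᵢ) = Kₒ + α·Naₒ → α = (0.20577·130.0 − 9.71) / (124.0 − 0.20577·18.9)
α = (26.75 − 9.71) / (124.0 − 3.889) = 17.04/120.1 = 0.1419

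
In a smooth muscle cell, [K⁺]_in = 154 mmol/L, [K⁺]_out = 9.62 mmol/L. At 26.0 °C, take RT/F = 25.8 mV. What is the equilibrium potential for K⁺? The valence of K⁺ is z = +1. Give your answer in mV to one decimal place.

-71.5 mV

E = (25.8/z) · ln([K⁺]_out/[K⁺]_in) with z = +1.
= (25.8/1) · ln(9.62/154) = 25.80 · ln(0.06247)
= 25.80 · (-2.7731) = -71.55 mV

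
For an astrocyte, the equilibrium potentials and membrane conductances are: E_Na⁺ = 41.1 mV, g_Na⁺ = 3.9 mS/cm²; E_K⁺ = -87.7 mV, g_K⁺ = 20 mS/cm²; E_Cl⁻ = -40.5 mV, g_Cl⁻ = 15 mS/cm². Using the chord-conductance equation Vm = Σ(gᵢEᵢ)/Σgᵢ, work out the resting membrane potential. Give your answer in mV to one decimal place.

-56.6 mV

Σ gᵢEᵢ = 3.9·(41.1) + 20·(-87.7) + 15·(-40.5) = -2201.21
Σ gᵢ = 3.9 + 20 + 15 = 38.9
Vm = -2201.21 / 38.9 = -56.59 mV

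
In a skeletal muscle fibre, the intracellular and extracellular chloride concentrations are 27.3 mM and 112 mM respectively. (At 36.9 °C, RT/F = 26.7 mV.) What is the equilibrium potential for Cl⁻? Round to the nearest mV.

E = (26.7/z) · ln([Cl⁻]_out/[Cl⁻]_in) with z = -1.
For an anion, dividing by z = -1 reverses the sign.
= (26.7/-1) · ln(112/27.3) = -26.70 · ln(4.103)
= -26.70 · (1.4116) = -37.69 mV

-38 mV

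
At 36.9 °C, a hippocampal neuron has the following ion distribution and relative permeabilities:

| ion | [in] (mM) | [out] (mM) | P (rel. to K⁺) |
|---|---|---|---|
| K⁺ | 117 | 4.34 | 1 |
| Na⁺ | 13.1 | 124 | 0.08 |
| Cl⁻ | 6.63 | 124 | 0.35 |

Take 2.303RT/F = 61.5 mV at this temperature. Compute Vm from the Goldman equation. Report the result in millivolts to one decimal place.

Vm = 61.5 · log₁₀[(Σ P·[cation]ₒ + Σ P·[anion]ᵢ) / (Σ P·[cation]ᵢ + Σ P·[anion]ₒ)]
Numerator = 1×4.34 + 0.08×124 + 0.35×6.63 = 16.58
Denominator = 1×117 + 0.08×13.1 + 0.35×124 = 161.4
Vm = 61.5 · log₁₀(0.1027) = 61.5 × (-0.9884) = -60.79 mV

-60.8 mV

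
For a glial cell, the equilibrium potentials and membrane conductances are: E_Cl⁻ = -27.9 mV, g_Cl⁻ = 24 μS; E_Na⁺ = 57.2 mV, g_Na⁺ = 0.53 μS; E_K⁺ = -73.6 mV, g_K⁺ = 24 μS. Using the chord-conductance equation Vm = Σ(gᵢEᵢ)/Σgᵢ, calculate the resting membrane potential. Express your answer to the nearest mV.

Σ gᵢEᵢ = 24·(-27.9) + 0.53·(57.2) + 24·(-73.6) = -2405.68
Σ gᵢ = 24 + 0.53 + 24 = 48.53
Vm = -2405.68 / 48.53 = -49.57 mV

-50 mV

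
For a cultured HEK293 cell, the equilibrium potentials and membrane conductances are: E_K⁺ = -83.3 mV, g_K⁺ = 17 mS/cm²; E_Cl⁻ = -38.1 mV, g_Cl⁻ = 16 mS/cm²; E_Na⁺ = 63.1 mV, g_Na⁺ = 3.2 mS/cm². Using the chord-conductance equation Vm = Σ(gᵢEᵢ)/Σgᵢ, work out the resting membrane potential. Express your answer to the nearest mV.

-50 mV

Σ gᵢEᵢ = 17·(-83.3) + 16·(-38.1) + 3.2·(63.1) = -1823.78
Σ gᵢ = 17 + 16 + 3.2 = 36.2
Vm = -1823.78 / 36.2 = -50.38 mV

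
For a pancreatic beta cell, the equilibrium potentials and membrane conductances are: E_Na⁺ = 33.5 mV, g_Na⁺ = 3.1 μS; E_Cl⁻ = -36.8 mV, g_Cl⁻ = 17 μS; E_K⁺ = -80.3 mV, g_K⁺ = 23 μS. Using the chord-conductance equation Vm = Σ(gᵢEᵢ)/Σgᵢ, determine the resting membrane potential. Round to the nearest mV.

-55 mV

Σ gᵢEᵢ = 3.1·(33.5) + 17·(-36.8) + 23·(-80.3) = -2368.65
Σ gᵢ = 3.1 + 17 + 23 = 43.1
Vm = -2368.65 / 43.1 = -54.96 mV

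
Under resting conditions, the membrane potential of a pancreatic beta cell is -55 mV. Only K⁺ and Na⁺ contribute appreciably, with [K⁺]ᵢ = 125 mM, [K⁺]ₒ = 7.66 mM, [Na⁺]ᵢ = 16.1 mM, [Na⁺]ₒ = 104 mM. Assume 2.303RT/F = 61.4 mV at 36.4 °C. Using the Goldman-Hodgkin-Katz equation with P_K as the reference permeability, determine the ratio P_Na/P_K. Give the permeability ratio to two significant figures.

Let α = P_Na/P_K. GHK: Vm = 61.4·log₁₀[(Kₒ + α·Naₒ)/(Kᵢ + α·Naᵢ)].
10^(Vm/61.4) = 10^(-55.0/61.4) = 0.12713
So 0.12713·(Kᵢ + α·Naᵢ) = Kₒ + α·Naₒ → α = (0.12713·125.0 − 7.66) / (104.0 − 0.12713·16.1)
α = (15.89 − 7.66) / (104.0 − 2.047) = 8.231/102 = 0.08073

0.081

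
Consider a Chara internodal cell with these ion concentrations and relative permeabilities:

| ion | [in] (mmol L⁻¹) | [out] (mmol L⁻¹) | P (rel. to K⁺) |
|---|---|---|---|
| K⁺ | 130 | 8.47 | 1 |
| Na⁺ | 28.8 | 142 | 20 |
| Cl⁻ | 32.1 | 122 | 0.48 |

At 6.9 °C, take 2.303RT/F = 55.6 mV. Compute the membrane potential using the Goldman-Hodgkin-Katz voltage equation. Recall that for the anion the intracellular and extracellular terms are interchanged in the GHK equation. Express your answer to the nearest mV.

32 mV

Vm = 55.6 · log₁₀[(Σ P·[cation]ₒ + Σ P·[anion]ᵢ) / (Σ P·[cation]ᵢ + Σ P·[anion]ₒ)]
Numerator = 1×8.47 + 20×142 + 0.48×32.1 = 2864
Denominator = 1×130 + 20×28.8 + 0.48×122 = 764.6
Vm = 55.6 · log₁₀(3.7458) = 55.6 × (0.5735) = 31.89 mV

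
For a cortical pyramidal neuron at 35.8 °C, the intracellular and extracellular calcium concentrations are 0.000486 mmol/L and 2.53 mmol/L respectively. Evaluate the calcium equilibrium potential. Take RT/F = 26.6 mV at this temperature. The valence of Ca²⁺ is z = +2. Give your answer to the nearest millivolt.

114 mV

E = (26.6/z) · ln([Ca²⁺]_out/[Ca²⁺]_in) with z = +2.
= (26.6/2) · ln(2.53/0.000486) = 13.30 · ln(5206)
= 13.30 · (8.5575) = 113.82 mV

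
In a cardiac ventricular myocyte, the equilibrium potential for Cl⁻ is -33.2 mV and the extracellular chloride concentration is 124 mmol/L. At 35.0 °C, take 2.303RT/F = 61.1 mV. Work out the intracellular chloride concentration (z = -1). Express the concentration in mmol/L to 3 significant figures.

35.5 mmol/L

Nernst: E = (61.1/-1) · log₁₀([out]/[in]), so log₁₀([out]/[in]) = -33.2 × -1 / 61.1 = 0.5434.
[out]/[in] = 10^(0.5434) = 3.494.
[in] = 124 / 3.494 = 35.49 mmol/L.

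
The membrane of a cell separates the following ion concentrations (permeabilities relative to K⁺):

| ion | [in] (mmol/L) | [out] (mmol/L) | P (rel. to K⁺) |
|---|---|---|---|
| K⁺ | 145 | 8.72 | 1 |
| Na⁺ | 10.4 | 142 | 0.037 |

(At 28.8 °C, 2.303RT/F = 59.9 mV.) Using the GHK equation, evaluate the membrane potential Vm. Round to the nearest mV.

Vm = 59.9 · log₁₀[(Σ P·[cation]ₒ + Σ P·[anion]ᵢ) / (Σ P·[cation]ᵢ + Σ P·[anion]ₒ)]
Numerator = 1×8.72 + 0.037×142 = 13.97
Denominator = 1×145 + 0.037×10.4 = 145.4
Vm = 59.9 · log₁₀(0.096117) = 59.9 × (-1.0172) = -60.93 mV

-61 mV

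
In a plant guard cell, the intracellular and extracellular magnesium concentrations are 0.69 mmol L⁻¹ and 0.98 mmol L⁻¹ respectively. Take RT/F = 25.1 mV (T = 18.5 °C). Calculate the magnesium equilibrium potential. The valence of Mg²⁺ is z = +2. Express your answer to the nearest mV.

4 mV

E = (25.1/z) · ln([Mg²⁺]_out/[Mg²⁺]_in) with z = +2.
= (25.1/2) · ln(0.98/0.69) = 12.55 · ln(1.42)
= 12.55 · (0.3509) = 4.40 mV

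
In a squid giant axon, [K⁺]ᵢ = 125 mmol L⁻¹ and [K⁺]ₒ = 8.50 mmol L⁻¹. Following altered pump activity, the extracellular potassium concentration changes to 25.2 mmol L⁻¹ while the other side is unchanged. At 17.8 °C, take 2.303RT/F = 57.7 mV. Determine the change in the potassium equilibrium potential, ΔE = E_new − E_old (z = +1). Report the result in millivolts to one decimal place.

27.2 mV

E_old = (57.7/1)·log₁₀(8.50/125) = -67.36 mV
E_new = (57.7/1)·log₁₀(25.2/125) = -40.13 mV
ΔE = -40.13 − (-67.36) = 27.23 mV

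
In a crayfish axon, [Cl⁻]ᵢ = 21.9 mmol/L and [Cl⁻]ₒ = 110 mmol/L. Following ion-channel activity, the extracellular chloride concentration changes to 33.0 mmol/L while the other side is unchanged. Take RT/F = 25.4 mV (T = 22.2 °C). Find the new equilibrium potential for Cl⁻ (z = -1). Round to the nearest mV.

-10 mV

After the shift: [Cl⁻]_out = 33.0, [Cl⁻]_in = 21.9 mmol/L.
E_new = (25.4/-1)·ln(33.0/21.9) = -25.40 · (0.4100) = -10.41 mV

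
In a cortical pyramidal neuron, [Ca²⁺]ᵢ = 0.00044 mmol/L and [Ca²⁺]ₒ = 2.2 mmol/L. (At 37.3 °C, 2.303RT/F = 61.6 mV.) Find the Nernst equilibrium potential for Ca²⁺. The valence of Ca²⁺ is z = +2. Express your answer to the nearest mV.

E = (61.6/z) · log₁₀([Ca²⁺]_out/[Ca²⁺]_in) with z = +2.
= (61.6/2) · log₁₀(2.2/0.00044) = 30.80 · log₁₀(5000)
= 30.80 · (3.6990) = 113.93 mV

114 mV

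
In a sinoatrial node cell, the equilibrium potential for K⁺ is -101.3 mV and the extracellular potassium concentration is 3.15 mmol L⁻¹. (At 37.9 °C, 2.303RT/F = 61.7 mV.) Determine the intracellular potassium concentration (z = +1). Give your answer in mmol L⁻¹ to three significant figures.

Nernst: E = (61.7/1) · log₁₀([out]/[in]), so log₁₀([out]/[in]) = -101.3 × 1 / 61.7 = -1.6418.
[out]/[in] = 10^(-1.6418) = 0.02281.
[in] = 3.15 / 0.02281 = 138.1 mmol L⁻¹.

138 mmol L⁻¹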